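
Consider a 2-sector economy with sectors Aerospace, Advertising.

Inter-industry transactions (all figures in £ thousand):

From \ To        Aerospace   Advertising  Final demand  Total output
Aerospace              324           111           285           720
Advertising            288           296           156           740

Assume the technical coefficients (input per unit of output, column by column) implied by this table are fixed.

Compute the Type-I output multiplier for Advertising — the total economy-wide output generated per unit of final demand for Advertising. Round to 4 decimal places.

m_2 = 2.5926

Technical coefficients a_ij = z_ij / X_j:
  a_11 = 324/720 = 0.45, a_21 = 288/720 = 0.40
  a_12 = 111/740 = 0.15, a_22 = 296/740 = 0.40
I − A =
  [   0.55    -0.15]
  [  -0.40     0.60]
det(I−A) = (0.55)(0.60) − (-0.15)(-0.40) = 0.2700
adj(I−A) = [[0.60, 0.15], [0.40, 0.55]]
(I − A)⁻¹ = adj(I−A) / det(I−A) ≈
  [   2.22222     0.55556]
  [   1.48148     2.03704]
The output multiplier for sector j is the column-j sum of the Leontief inverse (I − A)⁻¹ = adj(I−A) / det(I−A).
Column 2 of adj(I−A): (0.15, 0.55); det(I−A) = 0.2700.
m_2 = (0.15 + 0.55) / 0.2700 = 0.70 / 0.2700 ≈ 2.5926.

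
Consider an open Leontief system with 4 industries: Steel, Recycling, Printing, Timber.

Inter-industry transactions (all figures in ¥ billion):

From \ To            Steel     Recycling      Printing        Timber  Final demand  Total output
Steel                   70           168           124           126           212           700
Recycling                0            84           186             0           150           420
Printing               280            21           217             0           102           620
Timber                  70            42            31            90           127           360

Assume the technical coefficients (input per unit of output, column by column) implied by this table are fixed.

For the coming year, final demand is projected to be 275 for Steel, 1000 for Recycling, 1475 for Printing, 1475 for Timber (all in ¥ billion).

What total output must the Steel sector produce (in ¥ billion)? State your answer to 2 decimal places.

Technical coefficients a_ij = z_ij / X_j:
  a_11 = 70/700 = 0.10, a_21 = 0/700 = 0.00, a_31 = 280/700 = 0.40, a_41 = 70/700 = 0.10
  a_12 = 168/420 = 0.40, a_22 = 84/420 = 0.20, a_32 = 21/420 = 0.05, a_42 = 42/420 = 0.10
  a_13 = 124/620 = 0.20, a_23 = 186/620 = 0.30, a_33 = 217/620 = 0.35, a_43 = 31/620 = 0.05
  a_14 = 126/360 = 0.35, a_24 = 0/360 = 0.00, a_34 = 0/360 = 0.00, a_44 = 90/360 = 0.25
I − A =
  [   0.90    -0.40    -0.20    -0.35]
  [   0.00     0.80    -0.30     0.00]
  [  -0.40    -0.05     0.65     0.00]
  [  -0.10    -0.10    -0.05     0.75]
Compute the cofactors C_ij = (−1)^(i+j)·(3×3 minor ij) of I−A; the adjugate is their transpose:
adj(I−A) = Cᵀ =
  [ 0.378750   0.226125   0.234500   0.176750]
  [ 0.090000   0.349000   0.192000   0.042000]
  [ 0.240000   0.166000   0.512000   0.112000]
  [ 0.078500   0.087750   0.091000   0.342500]
det(I−A) = Σ_j (I−A)_1j·C_1j = (0.90)(0.378750) + (-0.40)(0.090000) + (-0.20)(0.240000) + (-0.35)(0.078500) = 0.2294
(I − A)⁻¹ = adj(I−A) / det(I−A) ≈
  [   1.6510     0.9857     1.0222     0.7705]
  [   0.3923     1.5214     0.8370     0.1831]
  [   1.0462     0.7236     2.2319     0.4882]
  [   0.3422     0.3825     0.3967     1.4930]
x = (I − A)⁻¹ d = adj(I−A)·d / det(I−A), with det(I−A) = 0.2294:
  x_1 = (0.378750·275 + 0.226125·1000 + 0.234500·1475 + 0.176750·1475) / 0.2294 = 936.875 / 0.2294 ≈ 4084.02
  x_2 = (0.090000·275 + 0.349000·1000 + 0.192000·1475 + 0.042000·1475) / 0.2294 = 718.90 / 0.2294 ≈ 3133.83
  x_3 = (0.240000·275 + 0.166000·1000 + 0.512000·1475 + 0.112000·1475) / 0.2294 = 1152.40 / 0.2294 ≈ 5023.54
  x_4 = (0.078500·275 + 0.087750·1000 + 0.091000·1475 + 0.342500·1475) / 0.2294 = 748.75 / 0.2294 ≈ 3263.95

x_1 = 4084.02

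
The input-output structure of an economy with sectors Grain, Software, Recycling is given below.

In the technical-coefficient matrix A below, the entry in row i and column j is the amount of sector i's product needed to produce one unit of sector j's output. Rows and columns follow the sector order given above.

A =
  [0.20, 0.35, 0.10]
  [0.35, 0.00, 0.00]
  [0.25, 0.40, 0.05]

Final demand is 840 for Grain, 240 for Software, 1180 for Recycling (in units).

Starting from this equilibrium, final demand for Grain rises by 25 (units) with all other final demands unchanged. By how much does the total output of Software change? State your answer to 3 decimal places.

Δx_2 = 13.748

I − A =
  [   0.80    -0.35    -0.10]
  [  -0.35     1.00     0.00]
  [  -0.25    -0.40     0.95]
Cofactors of I−A, C_ij = (−1)^(i+j)·(minor ij) (rows/columns in the sector order above):
  C_11 = (1.00)(0.95) − (0.00)(-0.40) = 0.9500
  C_12 = −[(-0.35)(0.95) − (0.00)(-0.25)] = 0.3325
  C_13 = (-0.35)(-0.40) − (1.00)(-0.25) = 0.3900
  C_21 = −[(-0.35)(0.95) − (-0.10)(-0.40)] = 0.3725
  C_22 = (0.80)(0.95) − (-0.10)(-0.25) = 0.7350
  C_23 = −[(0.80)(-0.40) − (-0.35)(-0.25)] = 0.4075
  C_31 = (-0.35)(0.00) − (-0.10)(1.00) = 0.1000
  C_32 = −[(0.80)(0.00) − (-0.10)(-0.35)] = 0.0350
  C_33 = (0.80)(1.00) − (-0.35)(-0.35) = 0.6775
det(I−A) = Σ_j (I−A)_1j·C_1j = (0.80)(0.9500) + (-0.35)(0.3325) + (-0.10)(0.3900) = 0.604625
adj(I−A) = Cᵀ =
  [ 0.9500   0.3725   0.1000]
  [ 0.3325   0.7350   0.0350]
  [ 0.3900   0.4075   0.6775]
(I − A)⁻¹ = adj(I−A) / det(I−A) ≈
  [   1.5712     0.6161     0.1654]
  [   0.5499     1.2156     0.0579]
  [   0.6450     0.6740     1.1205]
Δx = (I − A)⁻¹ Δd with Δd having +25 in the Grain component and 0 elsewhere.
So Δx_2 = L_21 · (+25), where L_21 = adj(I−A)_21 / det(I−A) = 0.3325 / 0.604625.
Δx_2 = 0.3325 × (+25) / 0.604625 = 8.3125 / 0.604625 ≈ 13.748.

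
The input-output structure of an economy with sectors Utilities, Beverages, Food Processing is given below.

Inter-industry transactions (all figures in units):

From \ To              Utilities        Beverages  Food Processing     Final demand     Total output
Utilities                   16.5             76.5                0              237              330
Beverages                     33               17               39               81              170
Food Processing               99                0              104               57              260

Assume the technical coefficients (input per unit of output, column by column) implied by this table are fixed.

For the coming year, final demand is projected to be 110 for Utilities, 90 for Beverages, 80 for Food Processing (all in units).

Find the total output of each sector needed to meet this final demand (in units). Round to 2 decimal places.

x_U = 191.30, x_B = 159.42, x_F = 228.99

Technical coefficients a_ij = z_ij / X_j:
  a_UU = 16.5/330 = 0.05, a_BU = 33/330 = 0.10, a_FU = 99/330 = 0.30
  a_UB = 76.5/170 = 0.45, a_BB = 17/170 = 0.10, a_FB = 0/170 = 0.00
  a_UF = 0/260 = 0.00, a_BF = 39/260 = 0.15, a_FF = 104/260 = 0.40
I − A =
  [   0.95    -0.45     0.00]
  [  -0.10     0.90    -0.15]
  [  -0.30     0.00     0.60]
Cofactors of I−A, C_ij = (−1)^(i+j)·(minor ij) (rows/columns in the sector order above):
  C_11 = (0.90)(0.60) − (-0.15)(0.00) = 0.5400
  C_12 = −[(-0.10)(0.60) − (-0.15)(-0.30)] = 0.1050
  C_13 = (-0.10)(0.00) − (0.90)(-0.30) = 0.2700
  C_21 = −[(-0.45)(0.60) − (0.00)(0.00)] = 0.2700
  C_22 = (0.95)(0.60) − (0.00)(-0.30) = 0.5700
  C_23 = −[(0.95)(0.00) − (-0.45)(-0.30)] = 0.1350
  C_31 = (-0.45)(-0.15) − (0.00)(0.90) = 0.0675
  C_32 = −[(0.95)(-0.15) − (0.00)(-0.10)] = 0.1425
  C_33 = (0.95)(0.90) − (-0.45)(-0.10) = 0.8100
det(I−A) = Σ_j (I−A)_1j·C_1j = (0.95)(0.5400) + (-0.45)(0.1050) + (0.00)(0.2700) = 0.46575
adj(I−A) = Cᵀ =
  [ 0.5400   0.2700   0.0675]
  [ 0.1050   0.5700   0.1425]
  [ 0.2700   0.1350   0.8100]
(I − A)⁻¹ = adj(I−A) / det(I−A) ≈
  [   1.1594     0.5797     0.1449]
  [   0.2254     1.2238     0.3060]
  [   0.5797     0.2899     1.7391]
x = (I − A)⁻¹ d = adj(I−A)·d / det(I−A), with det(I−A) = 0.46575:
  x_U = (0.5400·110 + 0.2700·90 + 0.0675·80) / 0.46575 = 89.10 / 0.46575 ≈ 191.30
  x_B = (0.1050·110 + 0.5700·90 + 0.1425·80) / 0.46575 = 74.25 / 0.46575 ≈ 159.42
  x_F = (0.2700·110 + 0.1350·90 + 0.8100·80) / 0.46575 = 106.65 / 0.46575 ≈ 228.99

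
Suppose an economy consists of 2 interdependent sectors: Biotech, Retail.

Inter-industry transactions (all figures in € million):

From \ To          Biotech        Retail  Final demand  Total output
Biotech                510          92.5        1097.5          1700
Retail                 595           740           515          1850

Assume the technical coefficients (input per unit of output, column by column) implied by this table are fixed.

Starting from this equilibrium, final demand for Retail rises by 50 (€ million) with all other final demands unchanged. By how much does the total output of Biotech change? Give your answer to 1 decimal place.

Technical coefficients a_ij = z_ij / X_j:
  a_11 = 510/1700 = 0.30, a_21 = 595/1700 = 0.35
  a_12 = 92.5/1850 = 0.05, a_22 = 740/1850 = 0.40
I − A =
  [   0.70    -0.05]
  [  -0.35     0.60]
det(I−A) = (0.70)(0.60) − (-0.05)(-0.35) = 0.4025
adj(I−A) = [[0.60, 0.05], [0.35, 0.70]]
(I − A)⁻¹ = adj(I−A) / det(I−A) ≈
  [   1.4907     0.1242]
  [   0.8696     1.7391]
Δx = (I − A)⁻¹ Δd with Δd having +50 in the Retail component and 0 elsewhere.
So Δx_1 = L_12 · (+50), where L_12 = adj(I−A)_12 / det(I−A) = 0.05 / 0.4025.
Δx_1 = 0.05 × (+50) / 0.4025 = 2.50 / 0.4025 ≈ 6.2.

Δx_1 = 6.2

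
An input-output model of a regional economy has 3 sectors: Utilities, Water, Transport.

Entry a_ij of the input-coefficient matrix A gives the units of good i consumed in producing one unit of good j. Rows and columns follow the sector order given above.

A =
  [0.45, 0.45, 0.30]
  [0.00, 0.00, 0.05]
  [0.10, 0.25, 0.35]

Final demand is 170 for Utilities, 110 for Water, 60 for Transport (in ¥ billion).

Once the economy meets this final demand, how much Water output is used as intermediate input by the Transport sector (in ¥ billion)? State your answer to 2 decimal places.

I − A =
  [   0.55    -0.45    -0.30]
  [   0.00     1.00    -0.05]
  [  -0.10    -0.25     0.65]
Cofactors of I−A, C_ij = (−1)^(i+j)·(minor ij) (rows/columns in the sector order above):
  C_11 = (1.00)(0.65) − (-0.05)(-0.25) = 0.6375
  C_12 = −[(0.00)(0.65) − (-0.05)(-0.10)] = 0.0050
  C_13 = (0.00)(-0.25) − (1.00)(-0.10) = 0.1000
  C_21 = −[(-0.45)(0.65) − (-0.30)(-0.25)] = 0.3675
  C_22 = (0.55)(0.65) − (-0.30)(-0.10) = 0.3275
  C_23 = −[(0.55)(-0.25) − (-0.45)(-0.10)] = 0.1825
  C_31 = (-0.45)(-0.05) − (-0.30)(1.00) = 0.3225
  C_32 = −[(0.55)(-0.05) − (-0.30)(0.00)] = 0.0275
  C_33 = (0.55)(1.00) − (-0.45)(0.00) = 0.5500
det(I−A) = Σ_j (I−A)_1j·C_1j = (0.55)(0.6375) + (-0.45)(0.0050) + (-0.30)(0.1000) = 0.318375
adj(I−A) = Cᵀ =
  [ 0.6375   0.3675   0.3225]
  [ 0.0050   0.3275   0.0275]
  [ 0.1000   0.1825   0.5500]
(I − A)⁻¹ = adj(I−A) / det(I−A) ≈
  [   2.0024     1.1543     1.0130]
  [   0.0157     1.0287     0.0864]
  [   0.3141     0.5732     1.7275]
First solve x = (I − A)⁻¹ d = adj(I−A)·d / det(I−A); in particular x_T = (0.1000·170 + 0.1825·110 + 0.5500·60) / 0.318375 = 70.075 / 0.318375 ≈ 220.1021.
Intermediate flow from W to T: z_WT = a_WT · x_T = 0.05 × 70.075 / 0.318375 = 3.50375 / 0.318375 ≈ 11.01.

z_WT = 11.01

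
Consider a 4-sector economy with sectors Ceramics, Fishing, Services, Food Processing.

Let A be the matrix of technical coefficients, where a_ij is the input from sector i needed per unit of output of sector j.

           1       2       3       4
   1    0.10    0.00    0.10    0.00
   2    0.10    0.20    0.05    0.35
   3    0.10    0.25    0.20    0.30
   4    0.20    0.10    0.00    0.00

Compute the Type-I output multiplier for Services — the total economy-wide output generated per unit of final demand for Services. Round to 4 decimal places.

I − A =
  [   0.90     0.00    -0.10     0.00]
  [  -0.10     0.80    -0.05    -0.35]
  [  -0.10    -0.25     0.80    -0.30]
  [  -0.20    -0.10     0.00     1.00]
Compute the cofactors C_ij = (−1)^(i+j)·(3×3 minor ij) of I−A; the adjugate is their transpose:
adj(I−A) = Cᵀ =
  [ 0.59800   0.02800   0.07650   0.03275]
  [ 0.14400   0.70400   0.06200   0.26500]
  [ 0.17000   0.25200   0.68850   0.29475]
  [ 0.13400   0.07600   0.02150   0.55425]
det(I−A) = Σ_j (I−A)_1j·C_1j = (0.90)(0.59800) + (0.00)(0.14400) + (-0.10)(0.17000) + (0.00)(0.13400) = 0.5212
(I − A)⁻¹ = adj(I−A) / det(I−A) ≈
  [   1.14735     0.05372     0.14678     0.06284]
  [   0.27629     1.35073     0.11896     0.50844]
  [   0.32617     0.48350     1.32099     0.56552]
  [   0.25710     0.14582     0.04125     1.06341]
The output multiplier for sector j is the column-j sum of the Leontief inverse (I − A)⁻¹ = adj(I−A) / det(I−A).
Column 3 of adj(I−A): (0.07650, 0.06200, 0.68850, 0.02150); det(I−A) = 0.5212.
m_3 = (0.07650 + 0.06200 + 0.68850 + 0.02150) / 0.5212 = 0.8485 / 0.5212 ≈ 1.6280.

m_3 = 1.6280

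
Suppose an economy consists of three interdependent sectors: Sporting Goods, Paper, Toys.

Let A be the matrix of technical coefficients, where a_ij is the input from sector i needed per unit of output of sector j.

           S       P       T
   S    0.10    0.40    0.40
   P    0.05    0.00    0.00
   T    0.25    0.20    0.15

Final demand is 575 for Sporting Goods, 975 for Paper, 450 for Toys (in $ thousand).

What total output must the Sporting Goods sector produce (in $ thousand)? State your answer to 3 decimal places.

x_S = 1674.301

I − A =
  [   0.90    -0.40    -0.40]
  [  -0.05     1.00     0.00]
  [  -0.25    -0.20     0.85]
Cofactors of I−A, C_ij = (−1)^(i+j)·(minor ij) (rows/columns in the sector order above):
  C_11 = (1.00)(0.85) − (0.00)(-0.20) = 0.8500
  C_12 = −[(-0.05)(0.85) − (0.00)(-0.25)] = 0.0425
  C_13 = (-0.05)(-0.20) − (1.00)(-0.25) = 0.2600
  C_21 = −[(-0.40)(0.85) − (-0.40)(-0.20)] = 0.4200
  C_22 = (0.90)(0.85) − (-0.40)(-0.25) = 0.6650
  C_23 = −[(0.90)(-0.20) − (-0.40)(-0.25)] = 0.2800
  C_31 = (-0.40)(0.00) − (-0.40)(1.00) = 0.4000
  C_32 = −[(0.90)(0.00) − (-0.40)(-0.05)] = 0.0200
  C_33 = (0.90)(1.00) − (-0.40)(-0.05) = 0.8800
det(I−A) = Σ_j (I−A)_1j·C_1j = (0.90)(0.8500) + (-0.40)(0.0425) + (-0.40)(0.2600) = 0.6440
adj(I−A) = Cᵀ =
  [ 0.8500   0.4200   0.4000]
  [ 0.0425   0.6650   0.0200]
  [ 0.2600   0.2800   0.8800]
(I − A)⁻¹ = adj(I−A) / det(I−A) ≈
  [   1.3199     0.6522     0.6211]
  [   0.0660     1.0326     0.0311]
  [   0.4037     0.4348     1.3665]
x = (I − A)⁻¹ d = adj(I−A)·d / det(I−A), with det(I−A) = 0.6440:
  x_S = (0.8500·575 + 0.4200·975 + 0.4000·450) / 0.6440 = 1078.25 / 0.6440 ≈ 1674.301
  x_P = (0.0425·575 + 0.6650·975 + 0.0200·450) / 0.6440 = 681.8125 / 0.6440 ≈ 1058.715
  x_T = (0.2600·575 + 0.2800·975 + 0.8800·450) / 0.6440 = 818.50 / 0.6440 ≈ 1270.963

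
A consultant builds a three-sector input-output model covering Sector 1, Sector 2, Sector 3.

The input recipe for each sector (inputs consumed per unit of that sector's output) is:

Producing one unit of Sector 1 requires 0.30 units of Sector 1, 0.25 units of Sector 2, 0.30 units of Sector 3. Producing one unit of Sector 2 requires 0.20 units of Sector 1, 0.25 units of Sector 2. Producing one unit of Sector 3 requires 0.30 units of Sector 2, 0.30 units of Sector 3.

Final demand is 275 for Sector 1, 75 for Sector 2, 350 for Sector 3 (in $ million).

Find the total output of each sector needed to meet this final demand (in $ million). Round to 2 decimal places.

x_1 = 559.22, x_2 = 582.27, x_3 = 739.67

I − A =
  [   0.70    -0.20     0.00]
  [  -0.25     0.75    -0.30]
  [  -0.30     0.00     0.70]
Cofactors of I−A, C_ij = (−1)^(i+j)·(minor ij) (rows/columns in the sector order above):
  C_11 = (0.75)(0.70) − (-0.30)(0.00) = 0.5250
  C_12 = −[(-0.25)(0.70) − (-0.30)(-0.30)] = 0.2650
  C_13 = (-0.25)(0.00) − (0.75)(-0.30) = 0.2250
  C_21 = −[(-0.20)(0.70) − (0.00)(0.00)] = 0.1400
  C_22 = (0.70)(0.70) − (0.00)(-0.30) = 0.4900
  C_23 = −[(0.70)(0.00) − (-0.20)(-0.30)] = 0.0600
  C_31 = (-0.20)(-0.30) − (0.00)(0.75) = 0.0600
  C_32 = −[(0.70)(-0.30) − (0.00)(-0.25)] = 0.2100
  C_33 = (0.70)(0.75) − (-0.20)(-0.25) = 0.4750
det(I−A) = Σ_j (I−A)_1j·C_1j = (0.70)(0.5250) + (-0.20)(0.2650) + (0.00)(0.2250) = 0.3145
adj(I−A) = Cᵀ =
  [ 0.5250   0.1400   0.0600]
  [ 0.2650   0.4900   0.2100]
  [ 0.2250   0.0600   0.4750]
(I − A)⁻¹ = adj(I−A) / det(I−A) ≈
  [   1.6693     0.4452     0.1908]
  [   0.8426     1.5580     0.6677]
  [   0.7154     0.1908     1.5103]
x = (I − A)⁻¹ d = adj(I−A)·d / det(I−A), with det(I−A) = 0.3145:
  x_1 = (0.5250·275 + 0.1400·75 + 0.0600·350) / 0.3145 = 175.875 / 0.3145 ≈ 559.22
  x_2 = (0.2650·275 + 0.4900·75 + 0.2100·350) / 0.3145 = 183.125 / 0.3145 ≈ 582.27
  x_3 = (0.2250·275 + 0.0600·75 + 0.4750·350) / 0.3145 = 232.625 / 0.3145 ≈ 739.67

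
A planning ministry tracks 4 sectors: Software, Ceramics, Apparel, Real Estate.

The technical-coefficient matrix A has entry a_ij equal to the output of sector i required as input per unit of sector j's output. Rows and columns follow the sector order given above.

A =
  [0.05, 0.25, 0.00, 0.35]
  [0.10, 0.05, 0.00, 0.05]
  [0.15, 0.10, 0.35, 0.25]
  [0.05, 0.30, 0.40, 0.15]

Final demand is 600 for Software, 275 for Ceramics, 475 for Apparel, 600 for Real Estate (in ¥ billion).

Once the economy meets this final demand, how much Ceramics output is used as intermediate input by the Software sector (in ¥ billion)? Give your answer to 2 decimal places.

I − A =
  [   0.95    -0.25     0.00    -0.35]
  [  -0.10     0.95     0.00    -0.05]
  [  -0.15    -0.10     0.65    -0.25]
  [  -0.05    -0.30    -0.40     0.85]
Compute the cofactors C_ij = (−1)^(i+j)·(3×3 minor ij) of I−A; the adjugate is their transpose:
adj(I−A) = Cᵀ =
  [ 0.418125   0.195375   0.138000   0.224250]
  [ 0.049875   0.397500   0.033000   0.053625]
  [ 0.147000   0.201000   0.703875   0.279375]
  [ 0.111375   0.246375   0.351000   0.570375]
det(I−A) = Σ_j (I−A)_1j·C_1j = (0.95)(0.418125) + (-0.25)(0.049875) + (0.00)(0.147000) + (-0.35)(0.111375) = 0.34576875
(I − A)⁻¹ = adj(I−A) / det(I−A) ≈
  [   1.2093     0.5650     0.3991     0.6486]
  [   0.1442     1.1496     0.0954     0.1551]
  [   0.4251     0.5813     2.0357     0.8080]
  [   0.3221     0.7125     1.0151     1.6496]
First solve x = (I − A)⁻¹ d = adj(I−A)·d / det(I−A); in particular x_1 = (0.418125·600 + 0.195375·275 + 0.138000·475 + 0.224250·600) / 0.34576875 = 504.703125 / 0.34576875 ≈ 1459.6551.
Intermediate flow from 2 to 1: z_21 = a_21 · x_1 = 0.10 × 504.703125 / 0.34576875 = 50.4703125 / 0.34576875 ≈ 145.97.

z_21 = 145.97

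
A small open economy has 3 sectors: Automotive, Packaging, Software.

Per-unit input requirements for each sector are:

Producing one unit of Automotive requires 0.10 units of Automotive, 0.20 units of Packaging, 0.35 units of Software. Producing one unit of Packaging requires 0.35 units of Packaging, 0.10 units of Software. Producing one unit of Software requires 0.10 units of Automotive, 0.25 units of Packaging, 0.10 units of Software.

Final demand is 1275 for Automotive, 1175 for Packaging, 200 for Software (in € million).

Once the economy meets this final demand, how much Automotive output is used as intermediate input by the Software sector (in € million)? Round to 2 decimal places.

I − A =
  [   0.90     0.00    -0.10]
  [  -0.20     0.65    -0.25]
  [  -0.35    -0.10     0.90]
Cofactors of I−A, C_ij = (−1)^(i+j)·(minor ij) (rows/columns in the sector order above):
  C_11 = (0.65)(0.90) − (-0.25)(-0.10) = 0.5600
  C_12 = −[(-0.20)(0.90) − (-0.25)(-0.35)] = 0.2675
  C_13 = (-0.20)(-0.10) − (0.65)(-0.35) = 0.2475
  C_21 = −[(0.00)(0.90) − (-0.10)(-0.10)] = 0.0100
  C_22 = (0.90)(0.90) − (-0.10)(-0.35) = 0.7750
  C_23 = −[(0.90)(-0.10) − (0.00)(-0.35)] = 0.0900
  C_31 = (0.00)(-0.25) − (-0.10)(0.65) = 0.0650
  C_32 = −[(0.90)(-0.25) − (-0.10)(-0.20)] = 0.2450
  C_33 = (0.90)(0.65) − (0.00)(-0.20) = 0.5850
det(I−A) = Σ_j (I−A)_1j·C_1j = (0.90)(0.5600) + (0.00)(0.2675) + (-0.10)(0.2475) = 0.47925
adj(I−A) = Cᵀ =
  [ 0.5600   0.0100   0.0650]
  [ 0.2675   0.7750   0.2450]
  [ 0.2475   0.0900   0.5850]
(I − A)⁻¹ = adj(I−A) / det(I−A) ≈
  [   1.1685     0.0209     0.1356]
  [   0.5582     1.6171     0.5112]
  [   0.5164     0.1878     1.2207]
First solve x = (I − A)⁻¹ d = adj(I−A)·d / det(I−A); in particular x_S = (0.2475·1275 + 0.0900·1175 + 0.5850·200) / 0.47925 = 538.3125 / 0.47925 ≈ 1123.2394.
Intermediate flow from A to S: z_AS = a_AS · x_S = 0.10 × 538.3125 / 0.47925 = 53.83125 / 0.47925 ≈ 112.32.

z_AS = 112.32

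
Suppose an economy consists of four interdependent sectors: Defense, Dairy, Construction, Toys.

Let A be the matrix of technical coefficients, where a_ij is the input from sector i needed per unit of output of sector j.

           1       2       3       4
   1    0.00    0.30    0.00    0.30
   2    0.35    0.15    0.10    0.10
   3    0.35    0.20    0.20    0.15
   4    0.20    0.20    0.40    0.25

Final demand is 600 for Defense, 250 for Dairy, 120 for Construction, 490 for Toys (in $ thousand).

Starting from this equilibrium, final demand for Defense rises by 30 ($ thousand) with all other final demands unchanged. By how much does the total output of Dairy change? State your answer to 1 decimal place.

I − A =
  [   1.00    -0.30     0.00    -0.30]
  [  -0.35     0.85    -0.10    -0.10]
  [  -0.35    -0.20     0.80    -0.15]
  [  -0.20    -0.20    -0.40     0.75]
Compute the cofactors C_ij = (−1)^(i+j)·(3×3 minor ij) of I−A; the adjugate is their transpose:
adj(I−A) = Cᵀ =
  [ 0.417000   0.234000   0.142500   0.226500]
  [ 0.248250   0.450000   0.151000   0.189500]
  [ 0.308625   0.276750   0.460750   0.252500]
  [ 0.342000   0.330000   0.324000   0.565500]
det(I−A) = Σ_j (I−A)_1j·C_1j = (1.00)(0.417000) + (-0.30)(0.248250) + (0.00)(0.308625) + (-0.30)(0.342000) = 0.239925
(I − A)⁻¹ = adj(I−A) / det(I−A) ≈
  [   1.7380     0.9753     0.5939     0.9440]
  [   1.0347     1.8756     0.6294     0.7898]
  [   1.2863     1.1535     1.9204     1.0524]
  [   1.4254     1.3754     1.3504     2.3570]
Δx = (I − A)⁻¹ Δd with Δd having +30 in the Defense component and 0 elsewhere.
So Δx_2 = L_21 · (+30), where L_21 = adj(I−A)_21 / det(I−A) = 0.248250 / 0.239925.
Δx_2 = 0.248250 × (+30) / 0.239925 = 7.4475 / 0.239925 ≈ 31.0.

Δx_2 = 31.0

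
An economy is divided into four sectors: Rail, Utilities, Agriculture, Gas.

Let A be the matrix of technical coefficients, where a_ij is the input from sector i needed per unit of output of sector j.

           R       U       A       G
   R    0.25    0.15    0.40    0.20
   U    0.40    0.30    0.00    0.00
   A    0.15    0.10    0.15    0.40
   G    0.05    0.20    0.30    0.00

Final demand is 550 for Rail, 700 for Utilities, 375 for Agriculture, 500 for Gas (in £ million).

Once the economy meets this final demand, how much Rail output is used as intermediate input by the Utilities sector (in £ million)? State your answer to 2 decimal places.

z_RU = 395.44

I − A =
  [   0.75    -0.15    -0.40    -0.20]
  [  -0.40     0.70     0.00     0.00]
  [  -0.15    -0.10     0.85    -0.40]
  [  -0.05    -0.20    -0.30     1.00]
Compute the cofactors C_ij = (−1)^(i+j)·(3×3 minor ij) of I−A; the adjugate is their transpose:
adj(I−A) = Cᵀ =
  [ 0.511000   0.221500   0.322000   0.231000]
  [ 0.292000   0.462000   0.184000   0.132000]
  [ 0.191000   0.165500   0.442000   0.215000]
  [ 0.141250   0.153125   0.185500   0.337250]
det(I−A) = Σ_j (I−A)_1j·C_1j = (0.75)(0.511000) + (-0.15)(0.292000) + (-0.40)(0.191000) + (-0.20)(0.141250) = 0.2348
(I − A)⁻¹ = adj(I−A) / det(I−A) ≈
  [   2.1763     0.9434     1.3714     0.9838]
  [   1.2436     1.9676     0.7836     0.5622]
  [   0.8135     0.7049     1.8825     0.9157]
  [   0.6016     0.6522     0.7900     1.4363]
First solve x = (I − A)⁻¹ d = adj(I−A)·d / det(I−A); in particular x_U = (0.292000·550 + 0.462000·700 + 0.184000·375 + 0.132000·500) / 0.2348 = 619.00 / 0.2348 ≈ 2636.2862.
Intermediate flow from R to U: z_RU = a_RU · x_U = 0.15 × 619.00 / 0.2348 = 92.85 / 0.2348 ≈ 395.44.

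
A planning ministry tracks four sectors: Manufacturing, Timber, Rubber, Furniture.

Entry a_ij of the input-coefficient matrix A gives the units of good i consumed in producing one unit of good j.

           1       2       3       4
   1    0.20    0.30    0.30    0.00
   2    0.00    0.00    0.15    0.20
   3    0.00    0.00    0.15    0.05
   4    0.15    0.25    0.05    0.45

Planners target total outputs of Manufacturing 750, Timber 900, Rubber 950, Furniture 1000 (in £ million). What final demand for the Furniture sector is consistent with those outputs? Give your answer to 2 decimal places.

I − A =
  [   0.80    -0.30    -0.30     0.00]
  [   0.00     1.00    -0.15    -0.20]
  [   0.00     0.00     0.85    -0.05]
  [  -0.15    -0.25    -0.05     0.55]
d = (I − A) x:
  d_1 = (+0.80)·750 + (-0.30)·900 + (-0.30)·950 + (+0.00)·1000 = 45.00
  d_2 = (+0.00)·750 + (+1.00)·900 + (-0.15)·950 + (-0.20)·1000 = 557.50
  d_3 = (+0.00)·750 + (+0.00)·900 + (+0.85)·950 + (-0.05)·1000 = 757.50
  d_4 = (-0.15)·750 + (-0.25)·900 + (-0.05)·950 + (+0.55)·1000 = 165.00

d_4 = 165.00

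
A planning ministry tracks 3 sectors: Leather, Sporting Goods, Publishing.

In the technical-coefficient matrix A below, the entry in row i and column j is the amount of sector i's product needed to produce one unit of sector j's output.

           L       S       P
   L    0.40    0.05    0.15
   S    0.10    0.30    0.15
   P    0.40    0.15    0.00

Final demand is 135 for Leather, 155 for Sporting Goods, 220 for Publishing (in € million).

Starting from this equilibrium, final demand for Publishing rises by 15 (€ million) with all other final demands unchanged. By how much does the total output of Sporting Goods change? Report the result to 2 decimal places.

Δx_S = 4.45

I − A =
  [   0.60    -0.05    -0.15]
  [  -0.10     0.70    -0.15]
  [  -0.40    -0.15     1.00]
Cofactors of I−A, C_ij = (−1)^(i+j)·(minor ij) (rows/columns in the sector order above):
  C_11 = (0.70)(1.00) − (-0.15)(-0.15) = 0.6775
  C_12 = −[(-0.10)(1.00) − (-0.15)(-0.40)] = 0.1600
  C_13 = (-0.10)(-0.15) − (0.70)(-0.40) = 0.2950
  C_21 = −[(-0.05)(1.00) − (-0.15)(-0.15)] = 0.0725
  C_22 = (0.60)(1.00) − (-0.15)(-0.40) = 0.5400
  C_23 = −[(0.60)(-0.15) − (-0.05)(-0.40)] = 0.1100
  C_31 = (-0.05)(-0.15) − (-0.15)(0.70) = 0.1125
  C_32 = −[(0.60)(-0.15) − (-0.15)(-0.10)] = 0.1050
  C_33 = (0.60)(0.70) − (-0.05)(-0.10) = 0.4150
det(I−A) = Σ_j (I−A)_1j·C_1j = (0.60)(0.6775) + (-0.05)(0.1600) + (-0.15)(0.2950) = 0.35425
adj(I−A) = Cᵀ =
  [ 0.6775   0.0725   0.1125]
  [ 0.1600   0.5400   0.1050]
  [ 0.2950   0.1100   0.4150]
(I − A)⁻¹ = adj(I−A) / det(I−A) ≈
  [   1.9125     0.2047     0.3176]
  [   0.4517     1.5243     0.2964]
  [   0.8327     0.3105     1.1715]
Δx = (I − A)⁻¹ Δd with Δd having +15 in the Publishing component and 0 elsewhere.
So Δx_S = L_SP · (+15), where L_SP = adj(I−A)_SP / det(I−A) = 0.1050 / 0.35425.
Δx_S = 0.1050 × (+15) / 0.35425 = 1.575 / 0.35425 ≈ 4.45.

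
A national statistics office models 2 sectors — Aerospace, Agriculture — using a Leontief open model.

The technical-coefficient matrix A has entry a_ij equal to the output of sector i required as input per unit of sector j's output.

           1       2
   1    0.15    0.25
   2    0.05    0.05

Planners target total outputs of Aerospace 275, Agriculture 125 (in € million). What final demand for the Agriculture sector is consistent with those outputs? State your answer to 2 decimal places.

I − A =
  [   0.85    -0.25]
  [  -0.05     0.95]
d = (I − A) x:
  d_1 = (+0.85)·275 + (-0.25)·125 = 202.50
  d_2 = (-0.05)·275 + (+0.95)·125 = 105.00

d_2 = 105.00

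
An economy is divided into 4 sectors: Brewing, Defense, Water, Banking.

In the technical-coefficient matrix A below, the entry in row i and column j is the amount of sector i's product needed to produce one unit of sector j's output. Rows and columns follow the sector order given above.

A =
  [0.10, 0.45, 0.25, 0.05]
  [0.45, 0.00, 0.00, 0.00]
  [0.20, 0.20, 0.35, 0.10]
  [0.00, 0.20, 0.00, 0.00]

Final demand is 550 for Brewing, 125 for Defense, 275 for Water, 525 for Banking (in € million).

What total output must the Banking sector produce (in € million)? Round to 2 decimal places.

x_4 = 669.94

I − A =
  [   0.90    -0.45    -0.25    -0.05]
  [  -0.45     1.00     0.00     0.00]
  [  -0.20    -0.20     0.65    -0.10]
  [   0.00    -0.20     0.00     1.00]
Compute the cofactors C_ij = (−1)^(i+j)·(3×3 minor ij) of I−A; the adjugate is their transpose:
adj(I−A) = Cᵀ =
  [ 0.650000   0.354000   0.250000   0.057500]
  [ 0.292500   0.535000   0.112500   0.025875]
  [ 0.299000   0.290000   0.693000   0.084250]
  [ 0.058500   0.107000   0.022500   0.380875]
det(I−A) = Σ_j (I−A)_1j·C_1j = (0.90)(0.650000) + (-0.45)(0.292500) + (-0.25)(0.299000) + (-0.05)(0.058500) = 0.3757
(I − A)⁻¹ = adj(I−A) / det(I−A) ≈
  [   1.7301     0.9422     0.6654     0.1530]
  [   0.7785     1.4240     0.2994     0.0689]
  [   0.7958     0.7719     1.8446     0.2242]
  [   0.1557     0.2848     0.0599     1.0138]
x = (I − A)⁻¹ d = adj(I−A)·d / det(I−A), with det(I−A) = 0.3757:
  x_1 = (0.650000·550 + 0.354000·125 + 0.250000·275 + 0.057500·525) / 0.3757 = 500.6875 / 0.3757 ≈ 1332.68
  x_2 = (0.292500·550 + 0.535000·125 + 0.112500·275 + 0.025875·525) / 0.3757 = 272.271875 / 0.3757 ≈ 724.71
  x_3 = (0.299000·550 + 0.290000·125 + 0.693000·275 + 0.084250·525) / 0.3757 = 435.50625 / 0.3757 ≈ 1159.19
  x_4 = (0.058500·550 + 0.107000·125 + 0.022500·275 + 0.380875·525) / 0.3757 = 251.696875 / 0.3757 ≈ 669.94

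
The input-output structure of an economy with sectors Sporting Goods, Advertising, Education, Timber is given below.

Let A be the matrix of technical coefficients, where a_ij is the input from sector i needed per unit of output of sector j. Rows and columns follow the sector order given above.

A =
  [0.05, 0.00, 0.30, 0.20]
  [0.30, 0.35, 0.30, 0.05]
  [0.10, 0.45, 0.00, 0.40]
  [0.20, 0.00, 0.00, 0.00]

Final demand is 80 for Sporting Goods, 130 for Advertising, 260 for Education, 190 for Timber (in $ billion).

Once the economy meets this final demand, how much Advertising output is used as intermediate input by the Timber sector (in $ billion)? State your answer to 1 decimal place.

I − A =
  [   0.95     0.00    -0.30    -0.20]
  [  -0.30     0.65    -0.30    -0.05]
  [  -0.10    -0.45     1.00    -0.40]
  [  -0.20     0.00     0.00     1.00]
Compute the cofactors C_ij = (−1)^(i+j)·(3×3 minor ij) of I−A; the adjugate is their transpose:
adj(I−A) = Cᵀ =
  [ 0.515000   0.135000   0.195000   0.187750]
  [ 0.364000   0.856000   0.366000   0.262000]
  [ 0.256500   0.409500   0.591500   0.308375]
  [ 0.103000   0.027000   0.039000   0.429250]
det(I−A) = Σ_j (I−A)_1j·C_1j = (0.95)(0.515000) + (0.00)(0.364000) + (-0.30)(0.256500) + (-0.20)(0.103000) = 0.3917
(I − A)⁻¹ = adj(I−A) / det(I−A) ≈
  [   1.3148     0.3447     0.4978     0.4793]
  [   0.9293     2.1853     0.9344     0.6689]
  [   0.6548     1.0454     1.5101     0.7873]
  [   0.2630     0.0689     0.0996     1.0959]
First solve x = (I − A)⁻¹ d = adj(I−A)·d / det(I−A); in particular x_4 = (0.103000·80 + 0.027000·130 + 0.039000·260 + 0.429250·190) / 0.3917 = 103.4475 / 0.3917 ≈ 264.099.
Intermediate flow from 2 to 4: z_24 = a_24 · x_4 = 0.05 × 103.4475 / 0.3917 = 5.172375 / 0.3917 ≈ 13.2.

z_24 = 13.2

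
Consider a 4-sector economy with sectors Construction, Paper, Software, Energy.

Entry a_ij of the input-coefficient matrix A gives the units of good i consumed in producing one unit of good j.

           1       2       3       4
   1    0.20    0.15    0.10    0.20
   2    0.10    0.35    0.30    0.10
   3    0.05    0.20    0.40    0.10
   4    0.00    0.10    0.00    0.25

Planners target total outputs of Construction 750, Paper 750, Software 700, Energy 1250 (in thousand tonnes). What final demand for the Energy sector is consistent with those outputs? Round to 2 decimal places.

I − A =
  [   0.80    -0.15    -0.10    -0.20]
  [  -0.10     0.65    -0.30    -0.10]
  [  -0.05    -0.20     0.60    -0.10]
  [   0.00    -0.10     0.00     0.75]
d = (I − A) x:
  d_1 = (+0.80)·750 + (-0.15)·750 + (-0.10)·700 + (-0.20)·1250 = 167.50
  d_2 = (-0.10)·750 + (+0.65)·750 + (-0.30)·700 + (-0.10)·1250 = 77.50
  d_3 = (-0.05)·750 + (-0.20)·750 + (+0.60)·700 + (-0.10)·1250 = 107.50
  d_4 = (+0.00)·750 + (-0.10)·750 + (+0.00)·700 + (+0.75)·1250 = 862.50

d_4 = 862.50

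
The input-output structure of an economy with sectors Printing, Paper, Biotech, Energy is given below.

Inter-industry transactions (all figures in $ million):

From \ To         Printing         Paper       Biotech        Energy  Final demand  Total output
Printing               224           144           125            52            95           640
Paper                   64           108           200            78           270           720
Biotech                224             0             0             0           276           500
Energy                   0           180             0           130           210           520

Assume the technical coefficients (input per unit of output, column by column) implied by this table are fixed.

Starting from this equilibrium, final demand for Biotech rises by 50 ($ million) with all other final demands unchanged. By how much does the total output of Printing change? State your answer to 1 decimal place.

Δx_1 = 37.2

Technical coefficients a_ij = z_ij / X_j:
  a_11 = 224/640 = 0.35, a_21 = 64/640 = 0.10, a_31 = 224/640 = 0.35, a_41 = 0/640 = 0.00
  a_12 = 144/720 = 0.20, a_22 = 108/720 = 0.15, a_32 = 0/720 = 0.00, a_42 = 180/720 = 0.25
  a_13 = 125/500 = 0.25, a_23 = 200/500 = 0.40, a_33 = 0/500 = 0.00, a_43 = 0/500 = 0.00
  a_14 = 52/520 = 0.10, a_24 = 78/520 = 0.15, a_34 = 0/520 = 0.00, a_44 = 130/520 = 0.25
I − A =
  [   0.65    -0.20    -0.25    -0.10]
  [  -0.10     0.85    -0.40    -0.15]
  [  -0.35     0.00     1.00     0.00]
  [   0.00    -0.25     0.00     0.75]
Compute the cofactors C_ij = (−1)^(i+j)·(3×3 minor ij) of I−A; the adjugate is their transpose:
adj(I−A) = Cᵀ =
  [ 0.600000   0.175000   0.220000   0.115000]
  [ 0.180000   0.421875   0.213750   0.108375]
  [ 0.210000   0.061250   0.372500   0.040250]
  [ 0.060000   0.140625   0.071250   0.430125]
det(I−A) = Σ_j (I−A)_1j·C_1j = (0.65)(0.600000) + (-0.20)(0.180000) + (-0.25)(0.210000) + (-0.10)(0.060000) = 0.2955
(I − A)⁻¹ = adj(I−A) / det(I−A) ≈
  [   2.0305     0.5922     0.7445     0.3892]
  [   0.6091     1.4277     0.7234     0.3668]
  [   0.7107     0.2073     1.2606     0.1362]
  [   0.2030     0.4759     0.2411     1.4556]
Δx = (I − A)⁻¹ Δd with Δd having +50 in the Biotech component and 0 elsewhere.
So Δx_1 = L_13 · (+50), where L_13 = adj(I−A)_13 / det(I−A) = 0.220000 / 0.2955.
Δx_1 = 0.220000 × (+50) / 0.2955 = 11.00 / 0.2955 ≈ 37.2.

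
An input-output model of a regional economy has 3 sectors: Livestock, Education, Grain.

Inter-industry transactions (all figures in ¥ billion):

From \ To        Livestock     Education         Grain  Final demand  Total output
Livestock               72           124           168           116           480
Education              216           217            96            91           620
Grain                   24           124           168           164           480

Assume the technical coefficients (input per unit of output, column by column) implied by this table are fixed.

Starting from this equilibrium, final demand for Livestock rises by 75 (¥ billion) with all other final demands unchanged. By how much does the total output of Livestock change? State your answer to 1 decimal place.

Δx_1 = 129.4

Technical coefficients a_ij = z_ij / X_j:
  a_11 = 72/480 = 0.15, a_21 = 216/480 = 0.45, a_31 = 24/480 = 0.05
  a_12 = 124/620 = 0.20, a_22 = 217/620 = 0.35, a_32 = 124/620 = 0.20
  a_13 = 168/480 = 0.35, a_23 = 96/480 = 0.20, a_33 = 168/480 = 0.35
I − A =
  [   0.85    -0.20    -0.35]
  [  -0.45     0.65    -0.20]
  [  -0.05    -0.20     0.65]
Cofactors of I−A, C_ij = (−1)^(i+j)·(minor ij) (rows/columns in the sector order above):
  C_11 = (0.65)(0.65) − (-0.20)(-0.20) = 0.3825
  C_12 = −[(-0.45)(0.65) − (-0.20)(-0.05)] = 0.3025
  C_13 = (-0.45)(-0.20) − (0.65)(-0.05) = 0.1225
  C_21 = −[(-0.20)(0.65) − (-0.35)(-0.20)] = 0.2000
  C_22 = (0.85)(0.65) − (-0.35)(-0.05) = 0.5350
  C_23 = −[(0.85)(-0.20) − (-0.20)(-0.05)] = 0.1800
  C_31 = (-0.20)(-0.20) − (-0.35)(0.65) = 0.2675
  C_32 = −[(0.85)(-0.20) − (-0.35)(-0.45)] = 0.3275
  C_33 = (0.85)(0.65) − (-0.20)(-0.45) = 0.4625
det(I−A) = Σ_j (I−A)_1j·C_1j = (0.85)(0.3825) + (-0.20)(0.3025) + (-0.35)(0.1225) = 0.22175
adj(I−A) = Cᵀ =
  [ 0.3825   0.2000   0.2675]
  [ 0.3025   0.5350   0.3275]
  [ 0.1225   0.1800   0.4625]
(I − A)⁻¹ = adj(I−A) / det(I−A) ≈
  [   1.7249     0.9019     1.2063]
  [   1.3641     2.4126     1.4769]
  [   0.5524     0.8117     2.0857]
Δx = (I − A)⁻¹ Δd with Δd having +75 in the Livestock component and 0 elsewhere.
So Δx_1 = L_11 · (+75), where L_11 = adj(I−A)_11 / det(I−A) = 0.3825 / 0.22175.
Δx_1 = 0.3825 × (+75) / 0.22175 = 28.6875 / 0.22175 ≈ 129.4.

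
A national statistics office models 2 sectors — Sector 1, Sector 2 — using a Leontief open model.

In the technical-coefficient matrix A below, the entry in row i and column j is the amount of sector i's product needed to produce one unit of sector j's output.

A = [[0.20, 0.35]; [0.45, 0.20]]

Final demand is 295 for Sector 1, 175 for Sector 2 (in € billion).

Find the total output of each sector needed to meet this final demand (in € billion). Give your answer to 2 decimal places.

I − A =
  [   0.80    -0.35]
  [  -0.45     0.80]
det(I−A) = (0.80)(0.80) − (-0.35)(-0.45) = 0.4825
adj(I−A) = [[0.80, 0.35], [0.45, 0.80]]
(I − A)⁻¹ = adj(I−A) / det(I−A) ≈
  [   1.6580     0.7254]
  [   0.9326     1.6580]
x = (I − A)⁻¹ d = adj(I−A)·d / det(I−A), with det(I−A) = 0.4825:
  x_1 = (0.80·295 + 0.35·175) / 0.4825 = 297.25 / 0.4825 ≈ 616.06
  x_2 = (0.45·295 + 0.80·175) / 0.4825 = 272.75 / 0.4825 ≈ 565.28

x_1 = 616.06, x_2 = 565.28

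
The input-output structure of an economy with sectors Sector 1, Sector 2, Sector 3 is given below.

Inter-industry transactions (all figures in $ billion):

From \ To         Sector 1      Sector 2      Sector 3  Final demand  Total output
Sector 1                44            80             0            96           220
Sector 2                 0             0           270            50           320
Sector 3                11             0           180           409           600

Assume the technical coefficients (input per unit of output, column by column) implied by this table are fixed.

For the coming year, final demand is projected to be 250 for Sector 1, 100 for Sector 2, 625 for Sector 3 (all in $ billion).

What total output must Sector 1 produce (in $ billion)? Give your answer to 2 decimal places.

x_1 = 474.07

Technical coefficients a_ij = z_ij / X_j:
  a_11 = 44/220 = 0.20, a_21 = 0/220 = 0.00, a_31 = 11/220 = 0.05
  a_12 = 80/320 = 0.25, a_22 = 0/320 = 0.00, a_32 = 0/320 = 0.00
  a_13 = 0/600 = 0.00, a_23 = 270/600 = 0.45, a_33 = 180/600 = 0.30
I − A =
  [   0.80    -0.25     0.00]
  [   0.00     1.00    -0.45]
  [  -0.05     0.00     0.70]
Cofactors of I−A, C_ij = (−1)^(i+j)·(minor ij) (rows/columns in the sector order above):
  C_11 = (1.00)(0.70) − (-0.45)(0.00) = 0.7000
  C_12 = −[(0.00)(0.70) − (-0.45)(-0.05)] = 0.0225
  C_13 = (0.00)(0.00) − (1.00)(-0.05) = 0.0500
  C_21 = −[(-0.25)(0.70) − (0.00)(0.00)] = 0.1750
  C_22 = (0.80)(0.70) − (0.00)(-0.05) = 0.5600
  C_23 = −[(0.80)(0.00) − (-0.25)(-0.05)] = 0.0125
  C_31 = (-0.25)(-0.45) − (0.00)(1.00) = 0.1125
  C_32 = −[(0.80)(-0.45) − (0.00)(0.00)] = 0.3600
  C_33 = (0.80)(1.00) − (-0.25)(0.00) = 0.8000
det(I−A) = Σ_j (I−A)_1j·C_1j = (0.80)(0.7000) + (-0.25)(0.0225) + (0.00)(0.0500) = 0.554375
adj(I−A) = Cᵀ =
  [ 0.7000   0.1750   0.1125]
  [ 0.0225   0.5600   0.3600]
  [ 0.0500   0.0125   0.8000]
(I − A)⁻¹ = adj(I−A) / det(I−A) ≈
  [   1.2627     0.3157     0.2029]
  [   0.0406     1.0101     0.6494]
  [   0.0902     0.0225     1.4431]
x = (I − A)⁻¹ d = adj(I−A)·d / det(I−A), with det(I−A) = 0.554375:
  x_1 = (0.7000·250 + 0.1750·100 + 0.1125·625) / 0.554375 = 262.8125 / 0.554375 ≈ 474.07
  x_2 = (0.0225·250 + 0.5600·100 + 0.3600·625) / 0.554375 = 286.625 / 0.554375 ≈ 517.02
  x_3 = (0.0500·250 + 0.0125·100 + 0.8000·625) / 0.554375 = 513.75 / 0.554375 ≈ 926.72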